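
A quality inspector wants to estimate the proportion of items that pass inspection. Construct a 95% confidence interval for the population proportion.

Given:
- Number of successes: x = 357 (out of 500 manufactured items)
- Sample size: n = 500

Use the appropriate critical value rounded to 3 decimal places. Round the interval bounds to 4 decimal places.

Sample proportion: p̂ = 357/500 = 0.714000

Check conditions for normal approximation:
  np̂ = 357 ≥ 10 ✓
  n(1-p̂) = 143 ≥ 10 ✓

The sample is large enough, so use a z-interval (normal approximation) for the proportion.

For 95% confidence, z* = 1.96 (from standard normal table)

Standard error: SE = √(p̂(1-p̂)/n) = √(0.714000×0.286000/500) = 0.02020911

Margin of error: E = z* × SE = 1.96 × 0.02020911 = 0.039610

Z-interval: p̂ ± E = 0.714000 ± 0.039610 = (0.674390, 0.753610)

Rounded to 4 decimal places:

(0.6744, 0.7536)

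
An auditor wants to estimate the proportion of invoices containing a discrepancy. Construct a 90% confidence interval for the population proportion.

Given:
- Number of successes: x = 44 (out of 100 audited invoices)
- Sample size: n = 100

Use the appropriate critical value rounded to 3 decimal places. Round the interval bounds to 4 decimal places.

Sample proportion: p̂ = 44/100 = 0.440000

Check conditions for normal approximation:
  np̂ = 44 ≥ 10 ✓
  n(1-p̂) = 56 ≥ 10 ✓

The sample is large enough, so use a z-interval (normal approximation) for the proportion.

For 90% confidence, z* = 1.645 (from standard normal table)

Standard error: SE = √(p̂(1-p̂)/n) = √(0.440000×0.560000/100) = 0.04963869

Margin of error: E = z* × SE = 1.645 × 0.04963869 = 0.081656

Z-interval: p̂ ± E = 0.440000 ± 0.081656 = (0.358344, 0.521656)

Rounded to 4 decimal places:

(0.3583, 0.5217)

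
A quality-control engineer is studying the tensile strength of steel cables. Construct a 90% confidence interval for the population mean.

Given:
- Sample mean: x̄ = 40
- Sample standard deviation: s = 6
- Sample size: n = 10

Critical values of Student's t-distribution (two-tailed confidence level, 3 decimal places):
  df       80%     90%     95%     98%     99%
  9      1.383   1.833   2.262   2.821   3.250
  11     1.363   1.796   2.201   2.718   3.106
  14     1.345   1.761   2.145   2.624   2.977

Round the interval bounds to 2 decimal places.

The population standard deviation σ is unknown (only the sample standard deviation s is given), so use a t-interval with df = n - 1 = 10 - 1 = 9.

For 90% confidence with df = 9, t* = 1.833 (from t-table)

Standard error: SE = s/√n = 6/√10 = 1.897367

Margin of error: E = t* × SE = 1.833 × 1.897367 = 3.4779

T-interval: x̄ ± E = 40 ± 3.4779 = (36.5221, 43.4779)

Rounded to 2 decimal places:

(36.52, 43.48)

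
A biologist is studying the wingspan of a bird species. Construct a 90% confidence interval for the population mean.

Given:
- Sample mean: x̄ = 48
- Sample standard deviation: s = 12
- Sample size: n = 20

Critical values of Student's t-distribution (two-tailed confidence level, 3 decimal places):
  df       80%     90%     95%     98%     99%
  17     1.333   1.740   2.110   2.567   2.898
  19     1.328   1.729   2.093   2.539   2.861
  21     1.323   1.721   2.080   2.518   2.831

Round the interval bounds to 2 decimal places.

The population standard deviation σ is unknown (only the sample standard deviation s is given), so use a t-interval with df = n - 1 = 20 - 1 = 19.

For 90% confidence with df = 19, t* = 1.729 (from t-table)

Standard error: SE = s/√n = 12/√20 = 2.683282

Margin of error: E = t* × SE = 1.729 × 2.683282 = 4.6394

T-interval: x̄ ± E = 48 ± 4.6394 = (43.3606, 52.6394)

Rounded to 2 decimal places:

(43.36, 52.64)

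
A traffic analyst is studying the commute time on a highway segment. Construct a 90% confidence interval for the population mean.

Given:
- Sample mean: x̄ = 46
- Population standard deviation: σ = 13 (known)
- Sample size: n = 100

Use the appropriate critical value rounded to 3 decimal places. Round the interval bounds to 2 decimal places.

The population standard deviation σ is known, so use a z-interval (standard normal critical value).

For 90% confidence, z* = 1.645 (from standard normal table)

Standard error: SE = σ/√n = 13/√100 = 1.300000

Margin of error: E = z* × SE = 1.645 × 1.300000 = 2.1385

Z-interval: x̄ ± E = 46 ± 2.1385 = (43.8615, 48.1385)

Rounded to 2 decimal places:

(43.86, 48.14)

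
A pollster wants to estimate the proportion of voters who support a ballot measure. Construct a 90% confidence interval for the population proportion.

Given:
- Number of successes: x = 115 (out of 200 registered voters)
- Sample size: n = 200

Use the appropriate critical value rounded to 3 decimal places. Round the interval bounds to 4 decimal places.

Sample proportion: p̂ = 115/200 = 0.575000

Check conditions for normal approximation:
  np̂ = 115 ≥ 10 ✓
  n(1-p̂) = 85 ≥ 10 ✓

The sample is large enough, so use a z-interval (normal approximation) for the proportion.

For 90% confidence, z* = 1.645 (from standard normal table)

Standard error: SE = √(p̂(1-p̂)/n) = √(0.575000×0.425000/200) = 0.03495533

Margin of error: E = z* × SE = 1.645 × 0.03495533 = 0.057502

Z-interval: p̂ ± E = 0.575000 ± 0.057502 = (0.517498, 0.632502)

Rounded to 4 decimal places:

(0.5175, 0.6325)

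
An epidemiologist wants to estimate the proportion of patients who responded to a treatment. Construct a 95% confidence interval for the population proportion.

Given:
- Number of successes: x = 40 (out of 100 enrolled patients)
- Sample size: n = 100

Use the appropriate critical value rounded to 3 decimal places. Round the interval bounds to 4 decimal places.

Sample proportion: p̂ = 40/100 = 0.400000

Check conditions for normal approximation:
  np̂ = 40 ≥ 10 ✓
  n(1-p̂) = 60 ≥ 10 ✓

The sample is large enough, so use a z-interval (normal approximation) for the proportion.

For 95% confidence, z* = 1.96 (from standard normal table)

Standard error: SE = √(p̂(1-p̂)/n) = √(0.400000×0.600000/100) = 0.04898979

Margin of error: E = z* × SE = 1.96 × 0.04898979 = 0.096020

Z-interval: p̂ ± E = 0.400000 ± 0.096020 = (0.303980, 0.496020)

Rounded to 4 decimal places:

(0.3040, 0.4960)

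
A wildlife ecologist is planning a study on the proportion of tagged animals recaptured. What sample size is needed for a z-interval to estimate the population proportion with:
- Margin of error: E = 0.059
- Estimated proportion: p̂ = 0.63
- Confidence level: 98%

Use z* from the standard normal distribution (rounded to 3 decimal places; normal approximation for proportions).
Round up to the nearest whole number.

Using z* for proportion z-interval (normal approximation).

For 98% confidence, z* = 2.326 (from standard normal table)

Sample size formula for proportion z-interval: n = z*²p̂(1-p̂)/E²

n = 2.326² × 0.63 × 0.37 / 0.059²
  = 5.410276 × 0.2331 / 0.003481
  = 362.2911

Round up to the nearest whole number: n = 363

363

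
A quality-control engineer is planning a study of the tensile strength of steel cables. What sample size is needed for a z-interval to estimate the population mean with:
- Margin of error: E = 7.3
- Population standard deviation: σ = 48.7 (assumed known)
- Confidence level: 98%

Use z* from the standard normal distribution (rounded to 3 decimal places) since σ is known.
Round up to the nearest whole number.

Using z* since population σ is known (z-interval formula).

For 98% confidence, z* = 2.326 (from standard normal table)

Sample size formula for z-interval: n = (z*σ/E)²

n = (2.326 × 48.7 / 7.3)²
  = (15.517288)²
  = 240.7862

Round up to the nearest whole number: n = 241

241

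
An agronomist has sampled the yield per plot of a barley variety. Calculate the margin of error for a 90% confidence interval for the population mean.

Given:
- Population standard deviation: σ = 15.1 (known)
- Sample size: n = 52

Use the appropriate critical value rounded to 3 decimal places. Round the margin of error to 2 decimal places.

The population standard deviation σ is known, so use the z-interval margin of error formula.

For 90% confidence, z* = 1.645 (from standard normal table)

Margin of error formula for z-interval: E = z* × σ/√n

E = 1.645 × 15.1/√52
  = 1.645 × 2.093993
  = 3.4446

Rounded to 2 decimal places:

3.44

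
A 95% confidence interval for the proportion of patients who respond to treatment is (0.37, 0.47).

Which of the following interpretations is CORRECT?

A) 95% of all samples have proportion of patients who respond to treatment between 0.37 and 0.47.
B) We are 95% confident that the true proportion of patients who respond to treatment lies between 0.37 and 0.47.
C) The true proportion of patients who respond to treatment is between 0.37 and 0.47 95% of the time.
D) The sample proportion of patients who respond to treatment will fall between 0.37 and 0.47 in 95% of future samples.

A confidence interval represents our confidence in the procedure, not a probability statement about the parameter.

Key concept: If we repeated this sampling process many times and computed a 95% CI each time, about 95% of those intervals would contain the true population parameter.

For this specific interval (0.37, 0.47):
- Midpoint (point estimate): 0.42
- Margin of error: 0.05

The correct interpretation is the one stating confidence that the true parameter lies in the interval — option B.

B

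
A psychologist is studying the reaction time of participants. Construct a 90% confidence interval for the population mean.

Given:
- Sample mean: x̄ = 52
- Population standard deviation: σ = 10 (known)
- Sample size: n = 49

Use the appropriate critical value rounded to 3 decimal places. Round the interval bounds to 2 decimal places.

The population standard deviation σ is known, so use a z-interval (standard normal critical value).

For 90% confidence, z* = 1.645 (from standard normal table)

Standard error: SE = σ/√n = 10/√49 = 1.428571

Margin of error: E = z* × SE = 1.645 × 1.428571 = 2.3500

Z-interval: x̄ ± E = 52 ± 2.3500 = (49.6500, 54.3500)

Rounded to 2 decimal places:

(49.65, 54.35)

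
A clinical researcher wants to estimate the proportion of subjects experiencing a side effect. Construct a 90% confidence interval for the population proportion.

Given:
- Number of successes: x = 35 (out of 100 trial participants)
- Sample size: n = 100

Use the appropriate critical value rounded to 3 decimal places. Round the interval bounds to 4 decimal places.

Sample proportion: p̂ = 35/100 = 0.350000

Check conditions for normal approximation:
  np̂ = 35 ≥ 10 ✓
  n(1-p̂) = 65 ≥ 10 ✓

The sample is large enough, so use a z-interval (normal approximation) for the proportion.

For 90% confidence, z* = 1.645 (from standard normal table)

Standard error: SE = √(p̂(1-p̂)/n) = √(0.350000×0.650000/100) = 0.04769696

Margin of error: E = z* × SE = 1.645 × 0.04769696 = 0.078461

Z-interval: p̂ ± E = 0.350000 ± 0.078461 = (0.271539, 0.428461)

Rounded to 4 decimal places:

(0.2715, 0.4285)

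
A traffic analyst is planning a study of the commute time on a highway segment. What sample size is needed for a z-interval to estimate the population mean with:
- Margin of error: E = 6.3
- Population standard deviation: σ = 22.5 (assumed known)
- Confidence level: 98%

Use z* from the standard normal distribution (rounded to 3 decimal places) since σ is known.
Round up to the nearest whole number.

Using z* since population σ is known (z-interval formula).

For 98% confidence, z* = 2.326 (from standard normal table)

Sample size formula for z-interval: n = (z*σ/E)²

n = (2.326 × 22.5 / 6.3)²
  = (8.307143)²
  = 69.0086

Round up to the nearest whole number: n = 70

70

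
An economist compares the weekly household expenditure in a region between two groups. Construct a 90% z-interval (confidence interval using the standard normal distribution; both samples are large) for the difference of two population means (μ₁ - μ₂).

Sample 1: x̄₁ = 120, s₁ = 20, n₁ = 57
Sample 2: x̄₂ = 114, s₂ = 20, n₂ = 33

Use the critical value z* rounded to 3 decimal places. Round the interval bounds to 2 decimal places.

Both samples are large (n₁ = 57 ≥ 30, n₂ = 33 ≥ 30), so a z-interval for the difference of means applies.

Point estimate: x̄₁ - x̄₂ = 120 - 114 = 6

Standard error: SE = √(s₁²/n₁ + s₂²/n₂)
= √(20²/57 + 20²/33)
= √(7.017544 + 12.121212)
= 4.374786

For 90% confidence, z* = 1.645 (from standard normal table)
Margin of error: E = z* × SE = 1.645 × 4.374786 = 7.1965

Z-interval: (x̄₁ - x̄₂) ± E = 6 ± 7.1965 = (-1.1965, 13.1965)

Rounded to 2 decimal places:

(-1.20, 13.20)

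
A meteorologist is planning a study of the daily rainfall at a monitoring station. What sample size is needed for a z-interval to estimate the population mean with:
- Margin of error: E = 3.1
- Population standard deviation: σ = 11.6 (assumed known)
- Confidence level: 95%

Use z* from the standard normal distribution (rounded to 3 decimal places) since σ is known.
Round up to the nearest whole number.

Using z* since population σ is known (z-interval formula).

For 95% confidence, z* = 1.96 (from standard normal table)

Sample size formula for z-interval: n = (z*σ/E)²

n = (1.96 × 11.6 / 3.1)²
  = (7.334194)²
  = 53.7904

Round up to the nearest whole number: n = 54

54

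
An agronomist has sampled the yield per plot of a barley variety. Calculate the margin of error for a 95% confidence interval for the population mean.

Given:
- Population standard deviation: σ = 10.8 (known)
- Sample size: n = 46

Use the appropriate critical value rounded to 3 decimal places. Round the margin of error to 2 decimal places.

The population standard deviation σ is known, so use the z-interval margin of error formula.

For 95% confidence, z* = 1.96 (from standard normal table)

Margin of error formula for z-interval: E = z* × σ/√n

E = 1.96 × 10.8/√46
  = 1.96 × 1.592373
  = 3.1211

Rounded to 2 decimal places:

3.12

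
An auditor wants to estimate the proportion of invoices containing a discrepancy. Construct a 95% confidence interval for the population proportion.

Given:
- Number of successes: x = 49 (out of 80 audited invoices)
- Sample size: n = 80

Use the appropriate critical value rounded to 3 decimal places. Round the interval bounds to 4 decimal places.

Sample proportion: p̂ = 49/80 = 0.612500

Check conditions for normal approximation:
  np̂ = 49 ≥ 10 ✓
  n(1-p̂) = 31 ≥ 10 ✓

The sample is large enough, so use a z-interval (normal approximation) for the proportion.

For 95% confidence, z* = 1.96 (from standard normal table)

Standard error: SE = √(p̂(1-p̂)/n) = √(0.612500×0.387500/80) = 0.05446831

Margin of error: E = z* × SE = 1.96 × 0.05446831 = 0.106758

Z-interval: p̂ ± E = 0.612500 ± 0.106758 = (0.505742, 0.719258)

Rounded to 4 decimal places:

(0.5057, 0.7193)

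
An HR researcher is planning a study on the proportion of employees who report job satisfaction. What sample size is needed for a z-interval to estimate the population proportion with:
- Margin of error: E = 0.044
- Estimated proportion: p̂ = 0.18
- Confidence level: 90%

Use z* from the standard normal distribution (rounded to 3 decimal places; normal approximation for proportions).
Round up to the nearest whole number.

Using z* for proportion z-interval (normal approximation).

For 90% confidence, z* = 1.645 (from standard normal table)

Sample size formula for proportion z-interval: n = z*²p̂(1-p̂)/E²

n = 1.645² × 0.18 × 0.82 / 0.044²
  = 2.706025 × 0.1476 / 0.001936
  = 206.3065

Round up to the nearest whole number: n = 207

207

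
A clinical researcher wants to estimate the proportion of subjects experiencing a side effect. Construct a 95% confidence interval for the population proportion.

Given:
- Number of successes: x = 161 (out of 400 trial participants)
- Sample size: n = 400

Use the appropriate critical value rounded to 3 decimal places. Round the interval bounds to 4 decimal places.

Sample proportion: p̂ = 161/400 = 0.402500

Check conditions for normal approximation:
  np̂ = 161 ≥ 10 ✓
  n(1-p̂) = 239 ≥ 10 ✓

The sample is large enough, so use a z-interval (normal approximation) for the proportion.

For 95% confidence, z* = 1.96 (from standard normal table)

Standard error: SE = √(p̂(1-p̂)/n) = √(0.402500×0.597500/400) = 0.02452008

Margin of error: E = z* × SE = 1.96 × 0.02452008 = 0.048059

Z-interval: p̂ ± E = 0.402500 ± 0.048059 = (0.354441, 0.450559)

Rounded to 4 decimal places:

(0.3544, 0.4506)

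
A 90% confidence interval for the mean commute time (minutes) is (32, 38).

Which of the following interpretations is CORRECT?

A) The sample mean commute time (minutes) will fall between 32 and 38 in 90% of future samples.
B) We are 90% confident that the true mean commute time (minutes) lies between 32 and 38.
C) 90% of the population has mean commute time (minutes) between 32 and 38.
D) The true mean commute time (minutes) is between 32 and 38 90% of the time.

A confidence interval represents our confidence in the procedure, not a probability statement about the parameter.

Key concept: If we repeated this sampling process many times and computed a 90% CI each time, about 90% of those intervals would contain the true population parameter.

For this specific interval (32, 38):
- Midpoint (point estimate): 35
- Margin of error: 3

The correct interpretation is the one stating confidence that the true parameter lies in the interval — option B.

B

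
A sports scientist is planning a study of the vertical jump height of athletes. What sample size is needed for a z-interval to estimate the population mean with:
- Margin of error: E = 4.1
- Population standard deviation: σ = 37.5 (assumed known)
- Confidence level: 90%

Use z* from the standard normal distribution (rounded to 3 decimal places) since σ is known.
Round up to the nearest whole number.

Using z* since population σ is known (z-interval formula).

For 90% confidence, z* = 1.645 (from standard normal table)

Sample size formula for z-interval: n = (z*σ/E)²

n = (1.645 × 37.5 / 4.1)²
  = (15.045732)²
  = 226.3740

Round up to the nearest whole number: n = 227

227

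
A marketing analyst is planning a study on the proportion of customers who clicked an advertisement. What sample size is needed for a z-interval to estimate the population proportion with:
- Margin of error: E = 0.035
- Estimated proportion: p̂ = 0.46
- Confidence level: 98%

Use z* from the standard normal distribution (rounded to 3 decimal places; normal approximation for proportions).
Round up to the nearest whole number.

Using z* for proportion z-interval (normal approximation).

For 98% confidence, z* = 2.326 (from standard normal table)

Sample size formula for proportion z-interval: n = z*²p̂(1-p̂)/E²

n = 2.326² × 0.46 × 0.54 / 0.035²
  = 5.410276 × 0.2484 / 0.001225
  = 1097.0715

Round up to the nearest whole number: n = 1098

1098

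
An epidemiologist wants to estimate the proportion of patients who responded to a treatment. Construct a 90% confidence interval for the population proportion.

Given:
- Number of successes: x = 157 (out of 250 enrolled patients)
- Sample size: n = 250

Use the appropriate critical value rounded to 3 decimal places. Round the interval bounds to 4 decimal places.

Sample proportion: p̂ = 157/250 = 0.628000

Check conditions for normal approximation:
  np̂ = 157 ≥ 10 ✓
  n(1-p̂) = 93 ≥ 10 ✓

The sample is large enough, so use a z-interval (normal approximation) for the proportion.

For 90% confidence, z* = 1.645 (from standard normal table)

Standard error: SE = √(p̂(1-p̂)/n) = √(0.628000×0.372000/250) = 0.03056900

Margin of error: E = z* × SE = 1.645 × 0.03056900 = 0.050286

Z-interval: p̂ ± E = 0.628000 ± 0.050286 = (0.577714, 0.678286)

Rounded to 4 decimal places:

(0.5777, 0.6783)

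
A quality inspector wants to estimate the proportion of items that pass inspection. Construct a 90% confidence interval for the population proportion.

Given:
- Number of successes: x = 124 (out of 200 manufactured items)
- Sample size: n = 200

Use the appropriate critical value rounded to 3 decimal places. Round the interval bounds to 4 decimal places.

Sample proportion: p̂ = 124/200 = 0.620000

Check conditions for normal approximation:
  np̂ = 124 ≥ 10 ✓
  n(1-p̂) = 76 ≥ 10 ✓

The sample is large enough, so use a z-interval (normal approximation) for the proportion.

For 90% confidence, z* = 1.645 (from standard normal table)

Standard error: SE = √(p̂(1-p̂)/n) = √(0.620000×0.380000/200) = 0.03432200

Margin of error: E = z* × SE = 1.645 × 0.03432200 = 0.056460

Z-interval: p̂ ± E = 0.620000 ± 0.056460 = (0.563540, 0.676460)

Rounded to 4 decimal places:

(0.5635, 0.6765)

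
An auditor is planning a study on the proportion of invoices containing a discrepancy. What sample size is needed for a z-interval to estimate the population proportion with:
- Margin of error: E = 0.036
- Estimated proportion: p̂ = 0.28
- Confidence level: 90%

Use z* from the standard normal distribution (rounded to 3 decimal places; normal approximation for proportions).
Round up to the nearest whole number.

Using z* for proportion z-interval (normal approximation).

For 90% confidence, z* = 1.645 (from standard normal table)

Sample size formula for proportion z-interval: n = z*²p̂(1-p̂)/E²

n = 1.645² × 0.28 × 0.72 / 0.036²
  = 2.706025 × 0.2016 / 0.001296
  = 420.9372

Round up to the nearest whole number: n = 421

421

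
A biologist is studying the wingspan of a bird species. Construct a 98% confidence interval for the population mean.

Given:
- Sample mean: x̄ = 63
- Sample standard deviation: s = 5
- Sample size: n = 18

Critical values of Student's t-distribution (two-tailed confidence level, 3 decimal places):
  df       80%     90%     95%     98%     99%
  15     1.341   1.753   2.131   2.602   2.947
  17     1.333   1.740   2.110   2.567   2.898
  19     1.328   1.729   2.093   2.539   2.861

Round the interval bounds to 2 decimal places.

The population standard deviation σ is unknown (only the sample standard deviation s is given), so use a t-interval with df = n - 1 = 18 - 1 = 17.

For 98% confidence with df = 17, t* = 2.567 (from t-table)

Standard error: SE = s/√n = 5/√18 = 1.178511

Margin of error: E = t* × SE = 2.567 × 1.178511 = 3.0252

T-interval: x̄ ± E = 63 ± 3.0252 = (59.9748, 66.0252)

Rounded to 2 decimal places:

(59.97, 66.03)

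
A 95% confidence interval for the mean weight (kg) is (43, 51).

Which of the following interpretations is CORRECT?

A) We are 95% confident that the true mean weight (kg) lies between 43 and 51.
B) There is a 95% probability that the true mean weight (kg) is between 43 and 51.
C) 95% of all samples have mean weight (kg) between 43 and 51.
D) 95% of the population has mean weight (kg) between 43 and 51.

A confidence interval represents our confidence in the procedure, not a probability statement about the parameter.

Key concept: If we repeated this sampling process many times and computed a 95% CI each time, about 95% of those intervals would contain the true population parameter.

For this specific interval (43, 51):
- Midpoint (point estimate): 47
- Margin of error: 4

The correct interpretation is the one stating confidence that the true parameter lies in the interval — option A.

A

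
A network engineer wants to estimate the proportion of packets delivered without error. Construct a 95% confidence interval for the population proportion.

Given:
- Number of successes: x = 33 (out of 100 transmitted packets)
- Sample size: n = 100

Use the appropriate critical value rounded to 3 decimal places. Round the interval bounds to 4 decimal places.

Sample proportion: p̂ = 33/100 = 0.330000

Check conditions for normal approximation:
  np̂ = 33 ≥ 10 ✓
  n(1-p̂) = 67 ≥ 10 ✓

The sample is large enough, so use a z-interval (normal approximation) for the proportion.

For 95% confidence, z* = 1.96 (from standard normal table)

Standard error: SE = √(p̂(1-p̂)/n) = √(0.330000×0.670000/100) = 0.04702127

Margin of error: E = z* × SE = 1.96 × 0.04702127 = 0.092162

Z-interval: p̂ ± E = 0.330000 ± 0.092162 = (0.237838, 0.422162)

Rounded to 4 decimal places:

(0.2378, 0.4222)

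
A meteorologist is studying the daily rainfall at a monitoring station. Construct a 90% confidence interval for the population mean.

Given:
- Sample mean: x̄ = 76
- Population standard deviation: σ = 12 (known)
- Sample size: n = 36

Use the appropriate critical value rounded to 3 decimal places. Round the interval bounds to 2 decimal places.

The population standard deviation σ is known, so use a z-interval (standard normal critical value).

For 90% confidence, z* = 1.645 (from standard normal table)

Standard error: SE = σ/√n = 12/√36 = 2.000000

Margin of error: E = z* × SE = 1.645 × 2.000000 = 3.2900

Z-interval: x̄ ± E = 76 ± 3.2900 = (72.7100, 79.2900)

Rounded to 2 decimal places:

(72.71, 79.29)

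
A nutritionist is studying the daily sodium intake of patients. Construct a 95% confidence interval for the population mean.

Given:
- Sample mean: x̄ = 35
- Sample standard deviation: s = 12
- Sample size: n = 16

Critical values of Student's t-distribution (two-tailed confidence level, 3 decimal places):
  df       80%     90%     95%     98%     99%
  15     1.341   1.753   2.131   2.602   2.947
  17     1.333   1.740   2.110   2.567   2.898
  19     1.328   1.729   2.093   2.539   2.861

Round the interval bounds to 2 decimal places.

The population standard deviation σ is unknown (only the sample standard deviation s is given), so use a t-interval with df = n - 1 = 16 - 1 = 15.

For 95% confidence with df = 15, t* = 2.131 (from t-table)

Standard error: SE = s/√n = 12/√16 = 3.000000

Margin of error: E = t* × SE = 2.131 × 3.000000 = 6.3930

T-interval: x̄ ± E = 35 ± 6.3930 = (28.6070, 41.3930)

Rounded to 2 decimal places:

(28.61, 41.39)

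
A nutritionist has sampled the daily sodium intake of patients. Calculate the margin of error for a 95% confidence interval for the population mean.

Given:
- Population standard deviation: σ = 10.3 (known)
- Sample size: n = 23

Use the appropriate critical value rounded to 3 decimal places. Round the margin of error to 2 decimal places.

The population standard deviation σ is known, so use the z-interval margin of error formula.

For 95% confidence, z* = 1.96 (from standard normal table)

Margin of error formula for z-interval: E = z* × σ/√n

E = 1.96 × 10.3/√23
  = 1.96 × 2.147698
  = 4.2095

Rounded to 2 decimal places:

4.21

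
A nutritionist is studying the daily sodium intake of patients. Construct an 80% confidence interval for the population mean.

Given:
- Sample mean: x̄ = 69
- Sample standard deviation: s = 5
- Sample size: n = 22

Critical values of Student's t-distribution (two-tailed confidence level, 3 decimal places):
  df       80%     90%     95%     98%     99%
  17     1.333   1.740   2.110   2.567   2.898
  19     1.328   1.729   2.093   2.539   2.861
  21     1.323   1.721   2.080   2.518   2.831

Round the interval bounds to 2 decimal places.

The population standard deviation σ is unknown (only the sample standard deviation s is given), so use a t-interval with df = n - 1 = 22 - 1 = 21.

For 80% confidence with df = 21, t* = 1.323 (from t-table)

Standard error: SE = s/√n = 5/√22 = 1.066004

Margin of error: E = t* × SE = 1.323 × 1.066004 = 1.4103

T-interval: x̄ ± E = 69 ± 1.4103 = (67.5897, 70.4103)

Rounded to 2 decimal places:

(67.59, 70.41)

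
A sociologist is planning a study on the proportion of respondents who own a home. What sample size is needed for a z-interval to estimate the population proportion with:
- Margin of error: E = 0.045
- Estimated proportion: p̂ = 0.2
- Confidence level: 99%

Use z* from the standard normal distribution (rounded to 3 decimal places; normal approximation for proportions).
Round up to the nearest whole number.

Using z* for proportion z-interval (normal approximation).

For 99% confidence, z* = 2.576 (from standard normal table)

Sample size formula for proportion z-interval: n = z*²p̂(1-p̂)/E²

n = 2.576² × 0.2 × 0.8 / 0.045²
  = 6.635776 × 0.16 / 0.002025
  = 524.3082

Round up to the nearest whole number: n = 525

525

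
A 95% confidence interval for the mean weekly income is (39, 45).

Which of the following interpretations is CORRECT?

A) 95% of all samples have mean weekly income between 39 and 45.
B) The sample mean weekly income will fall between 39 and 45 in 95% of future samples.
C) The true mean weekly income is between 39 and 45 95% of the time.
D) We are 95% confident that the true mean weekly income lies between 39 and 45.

A confidence interval represents our confidence in the procedure, not a probability statement about the parameter.

Key concept: If we repeated this sampling process many times and computed a 95% CI each time, about 95% of those intervals would contain the true population parameter.

For this specific interval (39, 45):
- Midpoint (point estimate): 42
- Margin of error: 3

The correct interpretation is the one stating confidence that the true parameter lies in the interval — option D.

D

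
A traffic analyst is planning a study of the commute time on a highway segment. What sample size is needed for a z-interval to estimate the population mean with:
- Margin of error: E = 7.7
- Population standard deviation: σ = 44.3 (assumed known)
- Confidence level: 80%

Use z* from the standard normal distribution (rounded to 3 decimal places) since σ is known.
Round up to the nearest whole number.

Using z* since population σ is known (z-interval formula).

For 80% confidence, z* = 1.282 (from standard normal table)

Sample size formula for z-interval: n = (z*σ/E)²

n = (1.282 × 44.3 / 7.7)²
  = (7.375662)²
  = 54.4004

Round up to the nearest whole number: n = 55

55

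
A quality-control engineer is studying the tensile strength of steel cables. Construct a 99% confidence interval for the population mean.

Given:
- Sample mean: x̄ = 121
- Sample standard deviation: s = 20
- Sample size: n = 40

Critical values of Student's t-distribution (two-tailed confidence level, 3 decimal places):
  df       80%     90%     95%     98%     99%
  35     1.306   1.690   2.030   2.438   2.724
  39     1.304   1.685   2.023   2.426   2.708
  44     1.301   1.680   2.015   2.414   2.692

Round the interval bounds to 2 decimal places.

The population standard deviation σ is unknown (only the sample standard deviation s is given), so use a t-interval with df = n - 1 = 40 - 1 = 39.

For 99% confidence with df = 39, t* = 2.708 (from t-table)

Standard error: SE = s/√n = 20/√40 = 3.162278

Margin of error: E = t* × SE = 2.708 × 3.162278 = 8.5634

T-interval: x̄ ± E = 121 ± 8.5634 = (112.4366, 129.5634)

Rounded to 2 decimal places:

(112.44, 129.56)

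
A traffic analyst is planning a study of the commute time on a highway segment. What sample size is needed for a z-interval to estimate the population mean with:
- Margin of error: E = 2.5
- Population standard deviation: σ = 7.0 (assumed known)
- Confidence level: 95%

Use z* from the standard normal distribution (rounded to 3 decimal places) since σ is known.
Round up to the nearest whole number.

Using z* since population σ is known (z-interval formula).

For 95% confidence, z* = 1.96 (from standard normal table)

Sample size formula for z-interval: n = (z*σ/E)²

n = (1.96 × 7.0 / 2.5)²
  = (5.488000)²
  = 30.1181

Round up to the nearest whole number: n = 31

31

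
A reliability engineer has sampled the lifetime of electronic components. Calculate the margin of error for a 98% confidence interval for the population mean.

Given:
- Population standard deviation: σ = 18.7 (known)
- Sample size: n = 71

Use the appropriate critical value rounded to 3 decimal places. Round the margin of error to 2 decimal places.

The population standard deviation σ is known, so use the z-interval margin of error formula.

For 98% confidence, z* = 2.326 (from standard normal table)

Margin of error formula for z-interval: E = z* × σ/√n

E = 2.326 × 18.7/√71
  = 2.326 × 2.219282
  = 5.1620

Rounded to 2 decimal places:

5.16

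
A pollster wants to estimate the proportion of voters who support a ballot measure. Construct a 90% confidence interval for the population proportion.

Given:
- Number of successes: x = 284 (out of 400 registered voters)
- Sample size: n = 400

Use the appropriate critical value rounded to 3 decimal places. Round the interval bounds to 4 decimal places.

Sample proportion: p̂ = 284/400 = 0.710000

Check conditions for normal approximation:
  np̂ = 284 ≥ 10 ✓
  n(1-p̂) = 116 ≥ 10 ✓

The sample is large enough, so use a z-interval (normal approximation) for the proportion.

For 90% confidence, z* = 1.645 (from standard normal table)

Standard error: SE = √(p̂(1-p̂)/n) = √(0.710000×0.290000/400) = 0.02268810

Margin of error: E = z* × SE = 1.645 × 0.02268810 = 0.037322

Z-interval: p̂ ± E = 0.710000 ± 0.037322 = (0.672678, 0.747322)

Rounded to 4 decimal places:

(0.6727, 0.7473)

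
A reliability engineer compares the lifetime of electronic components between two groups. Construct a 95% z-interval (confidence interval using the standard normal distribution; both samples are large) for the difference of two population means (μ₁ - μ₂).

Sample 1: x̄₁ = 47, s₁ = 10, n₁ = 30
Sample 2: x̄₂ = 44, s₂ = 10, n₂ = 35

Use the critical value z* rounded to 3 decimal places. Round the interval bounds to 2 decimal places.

Both samples are large (n₁ = 30 ≥ 30, n₂ = 35 ≥ 30), so a z-interval for the difference of means applies.

Point estimate: x̄₁ - x̄₂ = 47 - 44 = 3

Standard error: SE = √(s₁²/n₁ + s₂²/n₂)
= √(10²/30 + 10²/35)
= √(3.333333 + 2.857143)
= 2.488067

For 95% confidence, z* = 1.96 (from standard normal table)
Margin of error: E = z* × SE = 1.96 × 2.488067 = 4.8766

Z-interval: (x̄₁ - x̄₂) ± E = 3 ± 4.8766 = (-1.8766, 7.8766)

Rounded to 2 decimal places:

(-1.88, 7.88)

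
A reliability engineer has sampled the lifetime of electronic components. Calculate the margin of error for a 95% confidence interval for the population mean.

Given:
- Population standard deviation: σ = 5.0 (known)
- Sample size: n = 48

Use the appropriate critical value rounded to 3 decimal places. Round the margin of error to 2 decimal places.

The population standard deviation σ is known, so use the z-interval margin of error formula.

For 95% confidence, z* = 1.96 (from standard normal table)

Margin of error formula for z-interval: E = z* × σ/√n

E = 1.96 × 5.0/√48
  = 1.96 × 0.721688
  = 1.4145

Rounded to 2 decimal places:

1.41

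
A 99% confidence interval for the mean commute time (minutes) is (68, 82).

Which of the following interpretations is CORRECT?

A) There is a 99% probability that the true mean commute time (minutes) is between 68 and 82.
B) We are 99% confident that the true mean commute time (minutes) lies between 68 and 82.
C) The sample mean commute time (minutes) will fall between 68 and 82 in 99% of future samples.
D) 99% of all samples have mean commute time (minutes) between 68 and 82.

A confidence interval represents our confidence in the procedure, not a probability statement about the parameter.

Key concept: If we repeated this sampling process many times and computed a 99% CI each time, about 99% of those intervals would contain the true population parameter.

For this specific interval (68, 82):
- Midpoint (point estimate): 75
- Margin of error: 7

The correct interpretation is the one stating confidence that the true parameter lies in the interval — option B.

B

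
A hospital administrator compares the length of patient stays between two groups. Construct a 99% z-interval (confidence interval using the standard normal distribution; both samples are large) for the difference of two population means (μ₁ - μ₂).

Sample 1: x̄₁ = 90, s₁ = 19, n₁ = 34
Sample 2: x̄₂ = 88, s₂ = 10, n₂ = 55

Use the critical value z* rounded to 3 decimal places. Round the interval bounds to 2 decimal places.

Both samples are large (n₁ = 34 ≥ 30, n₂ = 55 ≥ 30), so a z-interval for the difference of means applies.

Point estimate: x̄₁ - x̄₂ = 90 - 88 = 2

Standard error: SE = √(s₁²/n₁ + s₂²/n₂)
= √(19²/34 + 10²/55)
= √(10.617647 + 1.818182)
= 3.526447

For 99% confidence, z* = 2.576 (from standard normal table)
Margin of error: E = z* × SE = 2.576 × 3.526447 = 9.0841

Z-interval: (x̄₁ - x̄₂) ± E = 2 ± 9.0841 = (-7.0841, 11.0841)

Rounded to 2 decimal places:

(-7.08, 11.08)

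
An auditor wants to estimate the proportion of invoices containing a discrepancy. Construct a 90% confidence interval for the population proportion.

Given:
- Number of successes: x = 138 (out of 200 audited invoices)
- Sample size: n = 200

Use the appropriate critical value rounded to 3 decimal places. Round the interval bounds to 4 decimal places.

Sample proportion: p̂ = 138/200 = 0.690000

Check conditions for normal approximation:
  np̂ = 138 ≥ 10 ✓
  n(1-p̂) = 62 ≥ 10 ✓

The sample is large enough, so use a z-interval (normal approximation) for the proportion.

For 90% confidence, z* = 1.645 (from standard normal table)

Standard error: SE = √(p̂(1-p̂)/n) = √(0.690000×0.310000/200) = 0.03270321

Margin of error: E = z* × SE = 1.645 × 0.03270321 = 0.053797

Z-interval: p̂ ± E = 0.690000 ± 0.053797 = (0.636203, 0.743797)

Rounded to 4 decimal places:

(0.6362, 0.7438)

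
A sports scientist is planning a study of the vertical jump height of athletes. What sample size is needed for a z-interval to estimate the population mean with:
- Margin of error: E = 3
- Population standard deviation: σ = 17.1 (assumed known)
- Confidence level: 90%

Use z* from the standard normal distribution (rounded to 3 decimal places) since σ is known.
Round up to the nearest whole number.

Using z* since population σ is known (z-interval formula).

For 90% confidence, z* = 1.645 (from standard normal table)

Sample size formula for z-interval: n = (z*σ/E)²

n = (1.645 × 17.1 / 3)²
  = (9.376500)²
  = 87.9188

Round up to the nearest whole number: n = 88

88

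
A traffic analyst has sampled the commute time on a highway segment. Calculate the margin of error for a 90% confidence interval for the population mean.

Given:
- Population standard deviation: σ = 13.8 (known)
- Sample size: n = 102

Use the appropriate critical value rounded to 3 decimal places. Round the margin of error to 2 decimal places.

The population standard deviation σ is known, so use the z-interval margin of error formula.

For 90% confidence, z* = 1.645 (from standard normal table)

Margin of error formula for z-interval: E = z* × σ/√n

E = 1.645 × 13.8/√102
  = 1.645 × 1.366404
  = 2.2477

Rounded to 2 decimal places:

2.25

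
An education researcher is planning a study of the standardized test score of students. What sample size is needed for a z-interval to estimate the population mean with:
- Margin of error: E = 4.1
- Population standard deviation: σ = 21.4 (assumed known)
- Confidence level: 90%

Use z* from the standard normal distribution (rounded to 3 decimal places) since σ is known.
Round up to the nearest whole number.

Using z* since population σ is known (z-interval formula).

For 90% confidence, z* = 1.645 (from standard normal table)

Sample size formula for z-interval: n = (z*σ/E)²

n = (1.645 × 21.4 / 4.1)²
  = (8.586098)²
  = 73.7211

Round up to the nearest whole number: n = 74

74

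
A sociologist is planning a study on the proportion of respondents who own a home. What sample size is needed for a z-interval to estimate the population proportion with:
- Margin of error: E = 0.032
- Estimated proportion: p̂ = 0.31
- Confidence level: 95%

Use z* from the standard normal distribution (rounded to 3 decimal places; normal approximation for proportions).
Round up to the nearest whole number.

Using z* for proportion z-interval (normal approximation).

For 95% confidence, z* = 1.96 (from standard normal table)

Sample size formula for proportion z-interval: n = z*²p̂(1-p̂)/E²

n = 1.96² × 0.31 × 0.69 / 0.032²
  = 3.8416 × 0.2139 / 0.001024
  = 802.4592

Round up to the nearest whole number: n = 803

803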